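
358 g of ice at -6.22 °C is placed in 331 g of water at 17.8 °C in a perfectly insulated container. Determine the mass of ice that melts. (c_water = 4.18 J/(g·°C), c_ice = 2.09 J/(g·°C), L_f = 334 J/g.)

m_melted ≈ 59.8 g

Heat available from the water dropping to 0 °C: 331·4.18·17.8 = 24628 J.
Of that, 358·2.09·6.22 = 4653.9 J goes to bring the ice to 0 °C, leaving 19974 J.
To melt every bit of ice: 358·334 = 119572 J.
Since 19974 < 119572 J, not all the ice melts; equilibrium is at 0 °C.
m_melted·334 = 19974  ⇒  m_melted ≈ 59.8 g.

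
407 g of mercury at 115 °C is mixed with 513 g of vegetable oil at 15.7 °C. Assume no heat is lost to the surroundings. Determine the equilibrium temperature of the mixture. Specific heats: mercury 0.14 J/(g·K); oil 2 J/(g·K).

T_f ≈ 20.9 °C

Set heat shed by the hot body equal to heat absorbed by the cold body:
407·0.14·(115 − T) = 513·2·(T − 15.7)
56.98(115 − T) = 1026(T − 15.7)
1083 T = 22661  ⇒  T ≈ 20.92 °C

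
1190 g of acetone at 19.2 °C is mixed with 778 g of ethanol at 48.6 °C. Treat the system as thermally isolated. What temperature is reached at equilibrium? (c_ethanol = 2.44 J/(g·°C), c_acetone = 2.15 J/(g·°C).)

T_f ≈ 31.7 °C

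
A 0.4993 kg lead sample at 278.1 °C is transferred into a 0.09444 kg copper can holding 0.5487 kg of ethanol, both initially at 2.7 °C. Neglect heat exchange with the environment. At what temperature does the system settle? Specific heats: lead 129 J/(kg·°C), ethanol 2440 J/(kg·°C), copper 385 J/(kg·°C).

Setting the total heat transfer to zero:
0.4993·129·(T − 278.1) + 0.5487·2440·(T − 2.7) + 0.09444·385·(T − 2.7) = 0
1439.6 T = 21625
T ≈ 15.02 °C

T_f ≈ 15.0 °C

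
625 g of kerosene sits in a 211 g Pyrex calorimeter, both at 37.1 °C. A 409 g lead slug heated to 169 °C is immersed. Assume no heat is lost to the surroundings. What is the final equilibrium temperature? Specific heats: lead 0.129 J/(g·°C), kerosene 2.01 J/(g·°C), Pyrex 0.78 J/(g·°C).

T_f ≈ 41.8 °C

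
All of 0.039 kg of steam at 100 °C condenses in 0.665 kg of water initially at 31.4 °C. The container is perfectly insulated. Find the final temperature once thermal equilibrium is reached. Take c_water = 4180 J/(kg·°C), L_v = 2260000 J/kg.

Energy conservation, ΣQ = 0:
latent heat released on condensation: 0.039×2260000 = 88140
  condensed water 100 °C→T: 163.02(T − 100)
  original water: 2779.7(T − 31.4)
2942.7 T = 88140 + 16302 + 87283 = 191725
T ≈ 65.15 °C, under the boiling point, so the assumption holds.

T_f ≈ 65.2 °C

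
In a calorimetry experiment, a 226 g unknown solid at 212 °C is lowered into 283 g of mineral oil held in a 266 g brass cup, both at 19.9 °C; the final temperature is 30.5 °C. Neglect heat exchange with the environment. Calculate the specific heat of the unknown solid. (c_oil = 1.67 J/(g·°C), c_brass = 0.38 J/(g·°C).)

c ≈ 0.148 J/(g·°C)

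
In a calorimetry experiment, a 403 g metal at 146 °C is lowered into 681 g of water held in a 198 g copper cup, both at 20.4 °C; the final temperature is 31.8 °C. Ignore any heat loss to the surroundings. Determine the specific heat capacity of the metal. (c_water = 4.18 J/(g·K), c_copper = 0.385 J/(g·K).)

Taking heat into each body as positive, Σ m c ΔT = 0:
403·c·(31.8 − 146) + 681·4.18·(31.8 − 20.4) + 198·0.385·(31.8 − 20.4) = 0
-46023 c = -33320
c = -33320/-46023 ≈ 0.724 J/(g·K)

c ≈ 0.724 J/(g·K)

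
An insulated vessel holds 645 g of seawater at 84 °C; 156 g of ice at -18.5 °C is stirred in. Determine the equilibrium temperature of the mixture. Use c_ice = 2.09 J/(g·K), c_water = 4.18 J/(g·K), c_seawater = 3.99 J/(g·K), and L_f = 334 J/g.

Let T be the final temperature. ΣQ_i = 0:
ice -18.5→0 °C: 156×2.09×18.5 = 6031.7; fusion: m_ice L_f = 156×334 = 52104; warm the meltwater: 652.08 T; seawater cools: 645×3.99×(T − 84) = 2573.6(T − 84)
3225.6 T = 216178 − 58136 = 158042
T ≈ 49.00 °C (positive, so assuming full melt was valid).

T_f ≈ 49.0 °C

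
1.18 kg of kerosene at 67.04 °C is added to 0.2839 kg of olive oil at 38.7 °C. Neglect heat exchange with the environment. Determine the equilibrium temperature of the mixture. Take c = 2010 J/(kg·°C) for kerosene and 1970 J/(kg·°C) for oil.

Heat gained plus heat lost sum to zero:
1.18·2010·(T − 67.04) + 0.2839·1970·(T − 38.7) = 0
2371.8(T − 67.04) + 559.28(T − 38.7) = 0
2931.1 T = 180650
T ≈ 61.63 °C

T_f ≈ 61.6 °C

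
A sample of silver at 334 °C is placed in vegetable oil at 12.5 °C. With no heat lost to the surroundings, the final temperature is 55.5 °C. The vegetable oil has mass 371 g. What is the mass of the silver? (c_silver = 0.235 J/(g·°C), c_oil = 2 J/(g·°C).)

m ≈ 488 g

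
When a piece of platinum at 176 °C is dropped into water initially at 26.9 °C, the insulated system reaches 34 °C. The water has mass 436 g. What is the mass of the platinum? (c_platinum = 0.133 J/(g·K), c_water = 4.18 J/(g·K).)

Setting the total heat transfer to zero:
m·0.133·(34 − 176) + 436·4.18·(34 − 26.9) = 0
-18.89 m = -12940
m = -12940/-18.89 ≈ 685.1 g

m ≈ 685 g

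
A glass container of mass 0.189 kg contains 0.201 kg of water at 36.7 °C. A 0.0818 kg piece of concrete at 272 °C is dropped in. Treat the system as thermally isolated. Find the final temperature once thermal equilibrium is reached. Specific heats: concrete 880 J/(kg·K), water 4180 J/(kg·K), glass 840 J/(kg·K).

T_f ≈ 52.5 °C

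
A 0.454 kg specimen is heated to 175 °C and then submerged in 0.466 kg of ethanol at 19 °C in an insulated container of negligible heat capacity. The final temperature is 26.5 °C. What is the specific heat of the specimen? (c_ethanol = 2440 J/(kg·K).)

c ≈ 126 J/(kg·K)

Heat lost by the specimen = heat gained by the ethanol:
0.454·c·(175 − 26.5) = 0.466·2440·(26.5 − 19)
67.42 c = 8527.8  ⇒  c ≈ 126.5 J/(kg·K)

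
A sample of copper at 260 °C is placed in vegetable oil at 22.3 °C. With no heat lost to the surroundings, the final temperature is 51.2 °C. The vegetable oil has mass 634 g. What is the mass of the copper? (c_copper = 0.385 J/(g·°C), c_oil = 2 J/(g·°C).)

|Q_copper| = |Q_oil|:
m·0.385·(260 − 51.2) = 634·2·(51.2 − 22.3)
80.39 m = 36645  ⇒  m ≈ 455.9 g

m ≈ 456 g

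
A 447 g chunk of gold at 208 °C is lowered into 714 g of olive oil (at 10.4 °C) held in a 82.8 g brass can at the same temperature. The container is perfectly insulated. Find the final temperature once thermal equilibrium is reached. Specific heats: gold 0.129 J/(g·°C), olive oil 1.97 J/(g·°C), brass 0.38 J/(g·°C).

With ΣQ=0 the equilibrium temperature is the m·c-weighted mean:
T_f = (57.66×208 + 1406.6×10.4 + 31.46×10.4) / (57.66 + 1406.6 + 31.46)
    = 26950 / 1495.7 ≈ 18.02 °C

T_f ≈ 18.0 °C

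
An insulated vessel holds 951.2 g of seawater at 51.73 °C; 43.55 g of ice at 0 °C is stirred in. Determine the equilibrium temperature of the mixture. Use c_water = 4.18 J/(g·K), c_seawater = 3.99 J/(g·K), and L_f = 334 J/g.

T_f ≈ 45.7 °C

Net heat exchanged in the isolated system is zero:
fusion: m_ice L_f = 43.55×334 = 14546; warm the meltwater: 182.04 T; seawater cools: 951.2×3.99×(T − 51.73) = 3795.3(T − 51.73)
3977.3 T = 196330 − 14546 = 181785
T ≈ 45.71 °C. Since T > 0 °C, the all-ice-melts assumption holds.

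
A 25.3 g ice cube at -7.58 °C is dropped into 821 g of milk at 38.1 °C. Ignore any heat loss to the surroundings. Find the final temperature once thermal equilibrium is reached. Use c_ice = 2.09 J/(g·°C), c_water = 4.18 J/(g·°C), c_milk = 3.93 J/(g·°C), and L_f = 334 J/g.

Let T be the final temperature. ΣQ_i = 0:
warm ice to 0 °C: 25.3×2.09×(0 − (-7.58)) = 400.81
  melt ice: 25.3×334 = 8450.2
  warm the meltwater: 105.75 T
  milk cools: 821×3.93×(T − 38.1) = 3226.5(T − 38.1)
3332.3 T = 122931 − 8851 = 114080
T ≈ 34.23 °C (positive, so assuming full melt was valid).

T_f ≈ 34.2 °C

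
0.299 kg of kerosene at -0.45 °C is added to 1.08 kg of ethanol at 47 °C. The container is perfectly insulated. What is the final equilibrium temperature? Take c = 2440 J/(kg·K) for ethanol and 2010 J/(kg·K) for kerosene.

T_f ≈ 38.2 °C

Set heat shed by the hot body equal to heat absorbed by the cold body:
1.08·2440·(47 − T) = 0.299·2010·(T − (-0.45))
2635.2(47 − T) = 600.99(T − (-0.45))
3236.2 T = 123584  ⇒  T ≈ 38.19 °C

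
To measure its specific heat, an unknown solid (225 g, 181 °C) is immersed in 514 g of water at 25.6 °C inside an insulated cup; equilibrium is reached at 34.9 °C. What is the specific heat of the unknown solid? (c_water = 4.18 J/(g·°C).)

c ≈ 0.608 J/(g·°C)

Net heat exchanged in the isolated system is zero:
225·c·(34.9 − 181) + 514·4.18·(34.9 − 25.6) = 0
-32872 c = -19981
c = -19981/-32872 ≈ 0.6078 J/(g·°C)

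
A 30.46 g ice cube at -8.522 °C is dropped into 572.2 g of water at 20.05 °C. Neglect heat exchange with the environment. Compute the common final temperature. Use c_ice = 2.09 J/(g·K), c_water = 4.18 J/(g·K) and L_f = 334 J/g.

Conservation of energy gives ΣQ = 0:
ice -8.522→0 °C: 30.46·2.09·8.522 = 542.52
  melt ice: 30.46·334 = 10174
  meltwater 0→T: 30.46·4.18·T = 127.32 T
  water: 2391.8(T − 20.05)
2519.1 T = 47956 − 10716 = 37239
T ≈ 14.78 °C. Since T > 0 °C, the all-ice-melts assumption holds.

T_f ≈ 14.8 °C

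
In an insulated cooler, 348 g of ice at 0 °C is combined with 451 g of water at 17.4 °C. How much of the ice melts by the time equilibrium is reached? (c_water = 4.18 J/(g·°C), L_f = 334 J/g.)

m_melted ≈ 98.2 g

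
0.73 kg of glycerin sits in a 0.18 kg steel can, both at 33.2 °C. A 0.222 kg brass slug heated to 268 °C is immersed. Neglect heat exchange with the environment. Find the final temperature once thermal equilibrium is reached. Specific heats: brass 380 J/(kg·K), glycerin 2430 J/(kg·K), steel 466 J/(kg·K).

Energy conservation, ΣQ = 0:
0.222*380*(T − 268) + 0.73*2430*(T − 33.2) + 0.18*466*(T − 33.2) = 0
1942.1 T = 84287
T = 84287 / 1942.1 = 43.4 °C

T_f ≈ 43.4 °C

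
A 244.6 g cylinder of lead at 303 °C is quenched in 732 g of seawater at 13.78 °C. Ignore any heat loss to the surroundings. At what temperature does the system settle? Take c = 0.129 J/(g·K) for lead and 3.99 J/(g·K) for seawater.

T_f ≈ 16.9 °C

Energy conservation, ΣQ = 0:
244.6×0.129×(T − 303) + 732×3.99×(T − 13.78) = 0
31.55(T − 303) + 2920.7(T − 13.78) = 0
(31.55 + 2920.7) T = 31.55×303 + 2920.7×13.78
T = 49808 / 2952.2 = 16.9 °C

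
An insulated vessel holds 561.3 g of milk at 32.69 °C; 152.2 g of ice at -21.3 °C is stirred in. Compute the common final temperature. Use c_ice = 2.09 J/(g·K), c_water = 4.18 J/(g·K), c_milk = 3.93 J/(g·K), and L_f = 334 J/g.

T_f ≈ 5.1 °C

Net heat exchanged in the isolated system is zero:
ice -21.3→0 °C: 152.2·2.09·21.3 = 6775.5; melt ice: 152.2·334 = 50835; warm the meltwater: 636.2 T; milk: 2205.9(T − 32.69)
2842.1 T = 72111 − 57610 = 14501
T ≈ 5.10 °C. Since T > 0 °C, the all-ice-melts assumption holds.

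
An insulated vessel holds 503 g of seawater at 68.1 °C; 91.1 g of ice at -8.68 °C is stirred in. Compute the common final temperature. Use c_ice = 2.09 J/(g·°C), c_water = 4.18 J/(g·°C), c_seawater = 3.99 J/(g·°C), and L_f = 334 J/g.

Conservation of energy gives ΣQ = 0:
warm ice to 0 °C: 91.1×2.09×(0 − (-8.68)) = 1652.7; fusion: m_ice L_f = 91.1×334 = 30427; warm the meltwater: 380.8 T; seawater cools: 503×3.99×(T − 68.1) = 2007(T − 68.1)
2387.8 T = 136675 − 32080 = 104595
T ≈ 43.80 °C. Since T > 0 °C, the all-ice-melts assumption holds.

T_f ≈ 43.8 °C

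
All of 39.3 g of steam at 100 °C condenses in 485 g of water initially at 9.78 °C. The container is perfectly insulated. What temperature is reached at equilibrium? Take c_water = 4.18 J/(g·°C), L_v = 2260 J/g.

T_f ≈ 57.1 °C

Energy conservation, ΣQ = 0:
latent heat released on condensation: 39.3·2260 = 88818; condensed water 100 °C→T: 164.27(T − 100); original water: 2027.3(T − 9.78)
2191.6 T = 88818 + 16427 + 19827 = 125072
T ≈ 57.07 °C (< 100 °C, so full condensation is consistent).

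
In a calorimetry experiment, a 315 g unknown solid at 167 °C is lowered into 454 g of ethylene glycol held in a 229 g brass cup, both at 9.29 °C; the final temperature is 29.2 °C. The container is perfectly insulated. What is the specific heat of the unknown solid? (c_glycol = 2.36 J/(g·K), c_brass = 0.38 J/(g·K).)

c ≈ 0.531 J/(g·K)

Heat gained plus heat lost sum to zero:
315×c×(29.2 − 167) + 454×2.36×(29.2 − 9.29) + 229×0.38×(29.2 − 9.29) = 0
-43407 c = -23065
c = -23065/-43407 ≈ 0.5314 J/(g·K)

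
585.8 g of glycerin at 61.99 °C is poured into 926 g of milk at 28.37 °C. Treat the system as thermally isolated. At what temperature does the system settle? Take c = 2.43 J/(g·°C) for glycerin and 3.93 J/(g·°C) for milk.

Set heat shed by the hot body equal to heat absorbed by the cold body:
585.8*2.43*(61.99 − T) = 926*3.93*(T − 28.37)
1423.5(61.99 − T) = 3639.2(T − 28.37)
5062.7 T = 191486  ⇒  T ≈ 37.82 °C

T_f ≈ 37.8 °C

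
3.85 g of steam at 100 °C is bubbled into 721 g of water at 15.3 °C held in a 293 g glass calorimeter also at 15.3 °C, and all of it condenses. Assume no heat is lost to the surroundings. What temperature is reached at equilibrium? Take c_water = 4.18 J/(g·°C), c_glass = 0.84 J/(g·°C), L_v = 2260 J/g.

Let T be the final temperature. ΣQ_i = 0:
condense steam: −3.85×2260 = −8701
  condensed water 100 °C→T: 16.09(T − 100)
  water warms: 721×4.18×(T − 15.3) = 3013.8(T − 15.3)
  glass cup: 293×0.84×(T − 15.3) = 246.12(T − 15.3)
3276 T = 8701 + 1609.3 + 49876 = 60187
T ≈ 18.37 °C — below 100 °C, confirming all the steam condensed.

T_f ≈ 18.4 °C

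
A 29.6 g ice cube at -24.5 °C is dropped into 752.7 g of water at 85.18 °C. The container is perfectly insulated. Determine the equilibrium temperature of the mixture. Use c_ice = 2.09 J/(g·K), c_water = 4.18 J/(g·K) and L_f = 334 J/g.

Setting the total heat transfer to zero:
ice -24.5→0 °C: 29.6×2.09×24.5 = 1515.7
  fusion: m_ice L_f = 29.6×334 = 9886.4
  warm the meltwater: 123.73 T
  water: 3146.3(T − 85.18)
3270 T = 268001 − 11402 = 256599
T ≈ 78.47 °C (positive, so assuming full melt was valid).

T_f ≈ 78.5 °C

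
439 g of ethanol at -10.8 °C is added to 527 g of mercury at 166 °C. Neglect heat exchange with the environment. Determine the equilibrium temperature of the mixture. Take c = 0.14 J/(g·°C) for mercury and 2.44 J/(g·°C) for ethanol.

T_f ≈ 0.6 °C

With ΣQ=0 the equilibrium temperature is the m·c-weighted mean:
T_f = (73.78*166 + 1071.2*(-10.8)) / (73.78 + 1071.2)
    = 678.95 / 1144.9 ≈ 0.59 °C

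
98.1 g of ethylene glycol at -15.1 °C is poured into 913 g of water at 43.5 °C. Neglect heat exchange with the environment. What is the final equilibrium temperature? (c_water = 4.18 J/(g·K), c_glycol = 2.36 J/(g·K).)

With ΣQ=0 the equilibrium temperature is the m·c-weighted mean:
T_f = (3816.3×43.5 + 231.52×(-15.1)) / (3816.3 + 231.52)
    = 162515 / 4047.9 ≈ 40.15 °C

T_f ≈ 40.1 °C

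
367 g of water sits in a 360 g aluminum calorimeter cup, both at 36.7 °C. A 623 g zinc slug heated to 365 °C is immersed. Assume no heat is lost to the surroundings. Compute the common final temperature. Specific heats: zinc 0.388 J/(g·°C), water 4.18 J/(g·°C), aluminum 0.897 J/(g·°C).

T_f = Σ m_i c_i T_i / Σ m_i c_i:
T_f = (241.72·365 + 1534.1·36.7 + 322.92·36.7) / (241.72 + 1534.1 + 322.92)
    = 156380 / 2098.7 ≈ 74.51 °C

T_f ≈ 74.5 °C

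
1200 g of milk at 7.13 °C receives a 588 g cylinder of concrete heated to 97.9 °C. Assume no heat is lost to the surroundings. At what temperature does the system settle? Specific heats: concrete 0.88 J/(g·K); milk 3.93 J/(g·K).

T_f ≈ 16.1 °C

Set heat shed by the hot body equal to heat absorbed by the cold body:
588×0.88×(97.9 − T) = 1200×3.93×(T − 7.13)
517.44(97.9 − T) = 4716(T − 7.13)
5233.4 T = 84282  ⇒  T ≈ 16.10 °C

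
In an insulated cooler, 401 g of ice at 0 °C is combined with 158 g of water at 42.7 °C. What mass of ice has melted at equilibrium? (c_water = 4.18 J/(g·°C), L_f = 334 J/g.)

m_melted ≈ 84.4 g

Cooling the water to 0 °C releases 158×4.18×42.7 = 28201 J.
Melting all 401 g of ice would need 401×334 = 133934 J.
That's not enough to melt it all — equilibrium is at 0 °C with ice remaining.
m_melted×334 = 28201  ⇒  m_melted ≈ 84.43 g.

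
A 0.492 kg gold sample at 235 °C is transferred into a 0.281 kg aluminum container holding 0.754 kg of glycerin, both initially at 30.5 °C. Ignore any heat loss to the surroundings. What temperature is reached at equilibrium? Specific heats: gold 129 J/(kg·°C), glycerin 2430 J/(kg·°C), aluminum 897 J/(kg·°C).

T_f ≈ 36.5 °C

Net heat exchanged in the isolated system is zero:
0.492*129*(T − 235) + 0.754*2430*(T − 30.5) + 0.281*897*(T − 30.5) = 0
(63.47 + 1832.2 + 252.06) T = 63.47*235 + 1832.2*30.5 + 252.06*30.5
T = 78485 / 2147.7 = 36.5 °C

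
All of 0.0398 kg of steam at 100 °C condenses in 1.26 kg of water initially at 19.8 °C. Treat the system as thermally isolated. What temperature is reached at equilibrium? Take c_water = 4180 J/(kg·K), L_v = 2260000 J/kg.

T_f ≈ 38.8 °C

Conservation of energy gives ΣQ = 0:
condense steam: −0.0398×2260000 = −89948
  condensed water 100 °C→T: 166.36(T − 100)
  water warms: 1.26×4180×(T − 19.8) = 5266.8(T − 19.8)
5433.2 T = 89948 + 16636 + 104283 = 210867
T ≈ 38.81 °C (< 100 °C, so full condensation is consistent).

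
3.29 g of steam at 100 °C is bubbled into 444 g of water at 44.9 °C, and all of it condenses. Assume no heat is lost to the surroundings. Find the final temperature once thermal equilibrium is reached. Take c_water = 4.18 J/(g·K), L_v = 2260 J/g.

T_f ≈ 49.3 °C

Energy conservation, ΣQ = 0:
condense steam: −3.29·2260 = −7435.4
  condensed water 100 °C→T: 13.75(T − 100)
  water warms: 444·4.18·(T − 44.9) = 1855.9(T − 44.9)
1869.7 T = 7435.4 + 1375.2 + 83331 = 92141
T ≈ 49.28 °C, under the boiling point, so the assumption holds.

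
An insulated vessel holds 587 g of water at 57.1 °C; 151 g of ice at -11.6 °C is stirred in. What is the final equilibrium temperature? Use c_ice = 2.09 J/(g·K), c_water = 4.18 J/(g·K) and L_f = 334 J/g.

T_f ≈ 27.9 °C

Taking heat into each body as positive, Σ m c ΔT = 0:
ice -11.6→0 °C: 151·2.09·11.6 = 3660.8; melt ice: 151·334 = 50434; meltwater 0→T: 151·4.18·T = 631.18 T; water cools: 587·4.18·(T − 57.1) = 2453.7(T − 57.1)
3084.8 T = 140104 − 54095 = 86009
T ≈ 27.88 °C. Since T > 0 °C, the all-ice-melts assumption holds.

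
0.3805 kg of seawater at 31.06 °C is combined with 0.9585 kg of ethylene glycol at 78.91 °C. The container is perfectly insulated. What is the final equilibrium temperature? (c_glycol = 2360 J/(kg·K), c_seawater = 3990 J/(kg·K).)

T_f ≈ 59.7 °C

With ΣQ=0 the equilibrium temperature is the m·c-weighted mean:
T_f = (2262.1*78.91 + 1518.2*31.06) / (2262.1 + 1518.2)
    = 225654 / 3780.3 ≈ 59.69 °C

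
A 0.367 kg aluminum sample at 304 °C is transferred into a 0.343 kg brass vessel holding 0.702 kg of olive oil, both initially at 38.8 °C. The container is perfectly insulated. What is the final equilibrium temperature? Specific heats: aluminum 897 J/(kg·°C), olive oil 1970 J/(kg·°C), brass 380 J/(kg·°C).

T_f ≈ 86.2 °C

Setting the total heat transfer to zero:
0.367×897×(T − 304) + 0.702×1970×(T − 38.8) + 0.343×380×(T − 38.8) = 0
329.2(T − 304) + 1382.9(T − 38.8) + 130.34(T − 38.8) = 0
1842.5 T = 158792
T ≈ 86.18 °C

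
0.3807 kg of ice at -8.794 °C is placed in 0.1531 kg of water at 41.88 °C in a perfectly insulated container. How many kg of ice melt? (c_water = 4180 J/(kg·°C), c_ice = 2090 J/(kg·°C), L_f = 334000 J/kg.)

m_melted ≈ 0.0593 kg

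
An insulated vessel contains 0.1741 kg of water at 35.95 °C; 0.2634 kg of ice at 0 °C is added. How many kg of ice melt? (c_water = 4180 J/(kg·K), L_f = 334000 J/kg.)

Water can give up m c ΔT = 0.1741·4180·35.95 = 26162 J before reaching 0 °C.
To melt every bit of ice: 0.2634·334000 = 87976 J.
Since 26162 < 87976 J, not all the ice melts; equilibrium is at 0 °C.
m_melt = 26162 / L_f = 0.07833 kg.

m_melted ≈ 0.0783 kg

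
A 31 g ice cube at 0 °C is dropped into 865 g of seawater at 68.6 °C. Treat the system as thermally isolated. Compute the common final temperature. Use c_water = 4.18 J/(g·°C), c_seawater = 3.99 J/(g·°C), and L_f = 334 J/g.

T_f ≈ 63.2 °C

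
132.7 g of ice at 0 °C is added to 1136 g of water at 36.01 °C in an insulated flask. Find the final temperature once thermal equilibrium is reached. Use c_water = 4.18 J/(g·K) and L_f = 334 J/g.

T_f ≈ 23.9 °C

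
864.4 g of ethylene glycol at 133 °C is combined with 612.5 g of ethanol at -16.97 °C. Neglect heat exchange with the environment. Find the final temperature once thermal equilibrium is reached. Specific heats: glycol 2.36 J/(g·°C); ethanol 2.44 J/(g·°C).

T_f ≈ 69.6 °C

Heat lost by the glycol equals heat gained by the ethanol:
864.4·2.36·(133 − T) = 612.5·2.44·(T − (-16.97))
2040(133 − T) = 1494.5(T − (-16.97))
3534.5 T = 245956  ⇒  T ≈ 69.59 °C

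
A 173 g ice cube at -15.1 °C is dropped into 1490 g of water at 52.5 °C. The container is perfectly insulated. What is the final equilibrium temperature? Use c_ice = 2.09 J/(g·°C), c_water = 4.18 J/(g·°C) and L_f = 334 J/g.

Energy conservation, ΣQ = 0:
warm ice to 0 °C: 173·2.09·(0 − (-15.1)) = 5459.7; latent heat to melt: 173·334 = 57782; meltwater 0→T: 173·4.18·T = 723.14 T; water cools: 1490·4.18·(T − 52.5) = 6228.2(T − 52.5)
6951.3 T = 326980 − 63242 = 263739
T ≈ 37.94 °C — above 0 °C, consistent with complete melting.

T_f ≈ 37.9 °C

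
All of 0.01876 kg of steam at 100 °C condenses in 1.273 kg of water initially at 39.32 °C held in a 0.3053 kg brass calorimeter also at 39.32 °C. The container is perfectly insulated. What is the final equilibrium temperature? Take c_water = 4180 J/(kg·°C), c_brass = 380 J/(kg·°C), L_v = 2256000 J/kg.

Let T be the final temperature. ΣQ_i = 0:
latent heat released on condensation: 0.01876·2256000 = 42323
  condensed water 100 °C→T: 78.42(T − 100)
  water warms: 1.273·4180·(T − 39.32) = 5321.1(T − 39.32)
  cup: 116.01(T − 39.32)
5515.6 T = 42323 + 7841.7 + 213789 = 263953
T ≈ 47.86 °C, under the boiling point, so the assumption holds.

T_f ≈ 47.9 °C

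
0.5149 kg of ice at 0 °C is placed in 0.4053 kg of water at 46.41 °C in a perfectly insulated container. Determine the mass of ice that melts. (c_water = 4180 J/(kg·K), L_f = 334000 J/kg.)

Water can give up m c ΔT = 0.4053×4180×46.41 = 78626 J before reaching 0 °C.
Melting all 0.5149 kg of ice would need 0.5149×334000 = 171977 J.
Since 78626 < 171977 J, not all the ice melts; equilibrium is at 0 °C.
m_melted×334000 = 78626  ⇒  m_melted ≈ 0.2354 kg.

m_melted ≈ 0.235 kg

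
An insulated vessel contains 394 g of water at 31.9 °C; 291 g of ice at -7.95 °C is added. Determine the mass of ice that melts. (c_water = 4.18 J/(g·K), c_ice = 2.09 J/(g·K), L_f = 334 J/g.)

Water can give up m c ΔT = 394·4.18·31.9 = 52537 J before reaching 0 °C.
Warming the ice to 0 °C takes 291·2.09·7.95 = 4835.1 J, leaving 47702 J for melting.
To melt every bit of ice: 291·334 = 97194 J.
47702 J < 97194 J, so only part of the ice melts and the system sits at 0 °C.
m_melted·334 = 47702  ⇒  m_melted ≈ 142.8 g.

m_melted ≈ 143 g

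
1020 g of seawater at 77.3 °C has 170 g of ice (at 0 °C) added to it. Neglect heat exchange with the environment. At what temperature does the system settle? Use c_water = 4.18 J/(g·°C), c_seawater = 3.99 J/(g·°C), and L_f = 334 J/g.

Let T be the final temperature. ΣQ_i = 0:
fusion: m_ice L_f = 170·334 = 56780
  meltwater 0→T: 170·4.18·T = 710.6 T
  seawater: 4069.8(T − 77.3)
4780.4 T = 314596 − 56780 = 257816
T ≈ 53.93 °C (positive, so assuming full melt was valid).

T_f ≈ 53.9 °C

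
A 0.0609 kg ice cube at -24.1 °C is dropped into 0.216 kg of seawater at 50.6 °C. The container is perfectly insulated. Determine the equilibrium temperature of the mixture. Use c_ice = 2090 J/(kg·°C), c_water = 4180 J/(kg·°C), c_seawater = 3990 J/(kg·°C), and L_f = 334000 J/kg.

T_f ≈ 18.1 °C

Setting the total heat transfer to zero:
warm ice to 0 °C: 0.0609·2090·(0 − (-24.1)) = 3067.5
  latent heat to melt: 0.0609·334000 = 20341
  meltwater 0→T: 0.0609·4180·T = 254.56 T
  seawater cools: 0.216·3990·(T − 50.6) = 861.84(T − 50.6)
1116.4 T = 43609 − 23408 = 20201
T ≈ 18.09 °C — above 0 °C, consistent with complete melting.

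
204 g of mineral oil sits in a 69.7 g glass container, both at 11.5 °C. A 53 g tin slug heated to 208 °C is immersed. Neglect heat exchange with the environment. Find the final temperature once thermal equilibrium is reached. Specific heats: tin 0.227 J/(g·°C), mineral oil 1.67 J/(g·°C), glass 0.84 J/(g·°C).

Conservation of energy gives ΣQ = 0:
53*0.227*(T − 208) + 204*1.67*(T − 11.5) + 69.7*0.84*(T − 11.5) = 0
12.03(T − 208) + 340.68(T − 11.5) + 58.55(T − 11.5) = 0
411.26 T = 7093.6
T = 7093.6/411.26 ≈ 17.25 °C

T_f ≈ 17.2 °C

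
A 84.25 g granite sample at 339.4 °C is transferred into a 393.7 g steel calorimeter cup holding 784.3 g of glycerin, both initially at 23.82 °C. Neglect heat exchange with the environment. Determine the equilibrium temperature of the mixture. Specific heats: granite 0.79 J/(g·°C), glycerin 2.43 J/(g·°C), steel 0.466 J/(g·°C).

T_f ≈ 33.6 °C

Taking heat into each body as positive, Σ m c ΔT = 0:
84.25×0.79×(T − 339.4) + 784.3×2.43×(T − 23.82) + 393.7×0.466×(T − 23.82) = 0
66.56(T − 339.4) + 1905.8(T − 23.82) + 183.46(T − 23.82) = 0
(66.56 + 1905.8 + 183.46) T = 66.56×339.4 + 1905.8×23.82 + 183.46×23.82
T = 72357/2155.9 ≈ 33.56 °C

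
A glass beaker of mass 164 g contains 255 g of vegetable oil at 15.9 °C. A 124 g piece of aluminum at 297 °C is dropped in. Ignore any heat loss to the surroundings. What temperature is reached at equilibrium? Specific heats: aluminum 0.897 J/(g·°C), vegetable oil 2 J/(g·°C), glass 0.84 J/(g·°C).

Net heat exchanged in the isolated system is zero:
124*0.897*(T − 297) + 255*2*(T − 15.9) + 164*0.84*(T − 15.9) = 0
111.23(T − 297) + 510(T − 15.9) + 137.76(T − 15.9) = 0
(111.23 + 510 + 137.76) T = 111.23*297 + 510*15.9 + 137.76*15.9
T = 43334 / 758.99 = 57.1 °C

T_f ≈ 57.1 °C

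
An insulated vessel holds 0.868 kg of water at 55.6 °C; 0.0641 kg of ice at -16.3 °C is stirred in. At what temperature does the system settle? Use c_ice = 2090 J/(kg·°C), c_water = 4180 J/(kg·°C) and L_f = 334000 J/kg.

T_f ≈ 45.7 °C

Energy conservation, ΣQ = 0:
warm ice to 0 °C: 0.0641·2090·(0 − (-16.3)) = 2183.7
  melt ice: 0.0641·334000 = 21409
  meltwater 0→T: 0.0641·4180·T = 267.94 T
  water cools: 0.868·4180·(T − 55.6) = 3628.2(T − 55.6)
3896.2 T = 201730 − 23593 = 178137
T ≈ 45.72 °C (positive, so assuming full melt was valid).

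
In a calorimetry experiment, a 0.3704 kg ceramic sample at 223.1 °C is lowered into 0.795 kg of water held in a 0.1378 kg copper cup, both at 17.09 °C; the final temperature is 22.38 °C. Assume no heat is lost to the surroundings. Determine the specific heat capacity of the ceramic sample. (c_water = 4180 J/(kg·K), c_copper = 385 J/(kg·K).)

c ≈ 240 J/(kg·K)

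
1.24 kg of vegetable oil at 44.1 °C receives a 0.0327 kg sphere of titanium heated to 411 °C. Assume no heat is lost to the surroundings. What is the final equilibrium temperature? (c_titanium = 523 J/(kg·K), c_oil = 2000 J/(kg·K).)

T_f ≈ 46.6 °C

Taking heat into each body as positive, Σ m c ΔT = 0:
0.0327·523·(T − 411) + 1.24·2000·(T − 44.1) = 0
17.1(T − 411) + 2480(T − 44.1) = 0
(17.1 + 2480) T = 17.1·411 + 2480·44.1
T = 116397 / 2497.1 = 46.6 °C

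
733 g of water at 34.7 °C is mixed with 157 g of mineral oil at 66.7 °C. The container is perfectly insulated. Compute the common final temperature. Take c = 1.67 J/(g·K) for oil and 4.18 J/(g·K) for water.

T_f ≈ 37.2 °C

T_f = Σ m_i c_i T_i / Σ m_i c_i:
T_f = (262.19*66.7 + 3063.9*34.7) / (262.19 + 3063.9)
    = 123807 / 3326.1 ≈ 37.22 °C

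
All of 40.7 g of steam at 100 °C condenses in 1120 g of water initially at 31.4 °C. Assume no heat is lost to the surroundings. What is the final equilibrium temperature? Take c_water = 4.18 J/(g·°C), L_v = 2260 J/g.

Let T be the final temperature. ΣQ_i = 0:
condense steam: −40.7×2260 = −91982; condensed water 100 °C→T: 170.13(T − 100); original water: 4681.6(T − 31.4)
4851.7 T = 91982 + 17013 + 147002 = 255997
T ≈ 52.76 °C, under the boiling point, so the assumption holds.

T_f ≈ 52.8 °C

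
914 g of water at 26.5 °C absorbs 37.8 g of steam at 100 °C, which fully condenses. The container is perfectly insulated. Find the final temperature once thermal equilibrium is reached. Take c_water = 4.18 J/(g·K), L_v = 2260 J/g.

T_f ≈ 50.9 °C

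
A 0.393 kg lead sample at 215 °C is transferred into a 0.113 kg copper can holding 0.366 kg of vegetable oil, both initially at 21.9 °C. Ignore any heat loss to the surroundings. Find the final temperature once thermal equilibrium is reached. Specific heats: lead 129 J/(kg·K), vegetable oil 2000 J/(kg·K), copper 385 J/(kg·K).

Net heat exchanged in the isolated system is zero:
0.393*129*(T − 215) + 0.366*2000*(T − 21.9) + 0.113*385*(T − 21.9) = 0
50.7(T − 215) + 732(T − 21.9) + 43.51(T − 21.9) = 0
826.2 T = 27883
T = 27883 / 826.2 = 33.7 °C

T_f ≈ 33.7 °C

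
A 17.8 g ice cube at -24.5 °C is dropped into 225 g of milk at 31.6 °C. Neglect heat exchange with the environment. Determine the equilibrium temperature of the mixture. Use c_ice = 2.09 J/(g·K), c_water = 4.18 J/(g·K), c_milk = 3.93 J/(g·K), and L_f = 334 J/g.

T_f ≈ 22.0 °C

Conservation of energy gives ΣQ = 0:
ice -24.5→0 °C: 17.8·2.09·24.5 = 911.45
  fusion: m_ice L_f = 17.8·334 = 5945.2
  warm the meltwater: 74.4 T
  milk: 884.25(T − 31.6)
958.65 T = 27942 − 6856.6 = 21086
T ≈ 22.00 °C. Since T > 0 °C, the all-ice-melts assumption holds.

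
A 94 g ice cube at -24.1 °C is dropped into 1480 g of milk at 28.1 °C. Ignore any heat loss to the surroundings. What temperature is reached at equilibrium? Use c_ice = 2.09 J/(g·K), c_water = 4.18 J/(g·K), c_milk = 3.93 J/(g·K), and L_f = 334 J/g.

T_f ≈ 20.5 °C

Taking heat into each body as positive, Σ m c ΔT = 0:
warm ice to 0 °C: 94×2.09×(0 − (-24.1)) = 4734.7; latent heat to melt: 94×334 = 31396; warm the meltwater: 392.92 T; milk: 5816.4(T − 28.1)
6209.3 T = 163441 − 36131 = 127310
T ≈ 20.50 °C — above 0 °C, consistent with complete melting.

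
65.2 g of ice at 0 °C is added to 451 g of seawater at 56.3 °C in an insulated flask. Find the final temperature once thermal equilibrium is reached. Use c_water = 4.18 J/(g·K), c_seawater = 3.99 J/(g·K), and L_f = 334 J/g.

T_f ≈ 38.4 °C

Net heat exchanged in the isolated system is zero:
fusion: m_ice L_f = 65.2·334 = 21777
  meltwater 0→T: 65.2·4.18·T = 272.54 T
  seawater: 1799.5(T − 56.3)
2072 T = 101311 − 21777 = 79534
T ≈ 38.38 °C (positive, so assuming full melt was valid).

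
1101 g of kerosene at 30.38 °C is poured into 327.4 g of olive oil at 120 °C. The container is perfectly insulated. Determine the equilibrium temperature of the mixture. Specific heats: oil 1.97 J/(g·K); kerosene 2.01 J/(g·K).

Taking heat into each body as positive, Σ m c ΔT = 0:
327.4×1.97×(T − 120) + 1101×2.01×(T − 30.38) = 0
(644.98 + 2213) T = 644.98×120 + 2213×30.38
T = 144629 / 2858 = 50.6 °C

T_f ≈ 50.6 °C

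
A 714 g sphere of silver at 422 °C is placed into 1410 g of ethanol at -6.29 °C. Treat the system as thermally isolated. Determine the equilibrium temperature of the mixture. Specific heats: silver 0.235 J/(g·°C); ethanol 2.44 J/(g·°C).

T_f ≈ 13.6 °C

Heat lost by the silver equals heat gained by the ethanol:
714·0.235·(422 − T) = 1410·2.44·(T − (-6.29))
167.79(422 − T) = 3440.4(T − (-6.29))
3608.2 T = 49167  ⇒  T ≈ 13.63 °C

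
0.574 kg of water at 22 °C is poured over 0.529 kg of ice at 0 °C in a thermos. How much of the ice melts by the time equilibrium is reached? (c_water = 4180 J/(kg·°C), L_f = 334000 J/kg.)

m_melted ≈ 0.158 kg

Heat available from the water dropping to 0 °C: 0.574·4180·22 = 52785 J.
Melting all 0.529 kg of ice would need 0.529·334000 = 176686 J.
52785 J < 176686 J, so only part of the ice melts and the system sits at 0 °C.
Mass melted = 52785/334000 ≈ 0.158 kg.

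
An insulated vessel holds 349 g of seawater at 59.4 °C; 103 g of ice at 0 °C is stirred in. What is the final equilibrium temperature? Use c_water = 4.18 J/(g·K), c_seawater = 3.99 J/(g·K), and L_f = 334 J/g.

Conservation of energy gives ΣQ = 0:
fusion: m_ice L_f = 103·334 = 34402
  meltwater 0→T: 103·4.18·T = 430.54 T
  seawater: 1392.5(T − 59.4)
1823 T = 82715 − 34402 = 48313
T ≈ 26.50 °C (positive, so assuming full melt was valid).

T_f ≈ 26.5 °C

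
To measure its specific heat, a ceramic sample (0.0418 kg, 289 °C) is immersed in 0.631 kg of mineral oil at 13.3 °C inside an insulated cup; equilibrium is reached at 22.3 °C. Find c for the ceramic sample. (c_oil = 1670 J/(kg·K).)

Setting the total heat transfer to zero:
0.0418×c×(22.3 − 289) + 0.631×1670×(22.3 − 13.3) = 0
-11.15 c = -9483.9
c = -9483.9/-11.15 ≈ 850.7 J/(kg·K)

c ≈ 851 J/(kg·K)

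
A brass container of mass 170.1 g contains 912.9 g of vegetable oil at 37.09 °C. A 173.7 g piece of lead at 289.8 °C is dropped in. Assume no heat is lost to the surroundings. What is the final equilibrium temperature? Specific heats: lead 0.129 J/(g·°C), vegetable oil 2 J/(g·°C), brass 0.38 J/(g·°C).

T_f ≈ 40.1 °C

Net heat exchanged in the isolated system is zero:
173.7*0.129*(T − 289.8) + 912.9*2*(T − 37.09) + 170.1*0.38*(T − 37.09) = 0
22.41(T − 289.8) + 1825.8(T − 37.09) + 64.64(T − 37.09) = 0
1912.8 T = 76610
T ≈ 40.05 °C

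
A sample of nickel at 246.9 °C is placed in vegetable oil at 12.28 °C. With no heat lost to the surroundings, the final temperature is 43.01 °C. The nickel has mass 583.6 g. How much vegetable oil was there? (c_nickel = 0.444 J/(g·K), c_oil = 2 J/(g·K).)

Setting the total heat transfer to zero:
583.6·0.444·(43.01 − 246.9) + m·2·(43.01 − 12.28) = 0
61.46 m = 52832
m = 52832/61.46 ≈ 859.6 g

m ≈ 860 g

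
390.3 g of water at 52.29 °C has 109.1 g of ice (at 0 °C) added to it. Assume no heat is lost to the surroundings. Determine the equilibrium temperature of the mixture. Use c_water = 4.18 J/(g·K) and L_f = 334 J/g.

T_f ≈ 23.4 °C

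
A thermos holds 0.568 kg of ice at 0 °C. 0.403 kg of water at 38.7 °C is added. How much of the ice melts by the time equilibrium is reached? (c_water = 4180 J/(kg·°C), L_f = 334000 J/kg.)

Water can give up m c ΔT = 0.403·4180·38.7 = 65192 J before reaching 0 °C.
Melting all 0.568 kg of ice would need 0.568·334000 = 189712 J.
65192 J < 189712 J, so only part of the ice melts and the system sits at 0 °C.
m_melted·334000 = 65192  ⇒  m_melted ≈ 0.1952 kg.

m_melted ≈ 0.195 kg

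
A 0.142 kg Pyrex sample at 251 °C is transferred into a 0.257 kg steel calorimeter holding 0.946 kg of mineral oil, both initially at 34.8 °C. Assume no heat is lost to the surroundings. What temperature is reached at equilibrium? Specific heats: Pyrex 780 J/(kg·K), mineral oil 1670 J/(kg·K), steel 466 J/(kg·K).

T_f ≈ 48.0 °C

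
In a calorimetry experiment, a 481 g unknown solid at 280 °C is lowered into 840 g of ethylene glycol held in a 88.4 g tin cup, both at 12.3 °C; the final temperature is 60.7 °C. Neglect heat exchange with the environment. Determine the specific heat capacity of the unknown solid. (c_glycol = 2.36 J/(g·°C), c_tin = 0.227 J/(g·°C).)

Taking heat into each body as positive, Σ m c ΔT = 0:
481·c·(60.7 − 280) + 840·2.36·(60.7 − 12.3) + 88.4·0.227·(60.7 − 12.3) = 0
-105483 c = -96919
c = -96919/-105483 ≈ 0.9188 J/(g·°C)

c ≈ 0.919 J/(g·°C)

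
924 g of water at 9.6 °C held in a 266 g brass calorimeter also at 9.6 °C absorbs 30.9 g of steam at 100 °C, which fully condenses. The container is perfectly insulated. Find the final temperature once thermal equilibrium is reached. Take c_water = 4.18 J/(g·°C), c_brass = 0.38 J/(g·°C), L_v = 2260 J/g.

T_f ≈ 29.5 °C

Heat gained plus heat lost sum to zero:
condense steam: −30.9×2260 = −69834
  condensate cools 100→T: 30.9×4.18×(T − 100) = 129.16(T − 100)
  original water: 3862.3(T − 9.6)
  cup: 101.08(T − 9.6)
4092.6 T = 69834 + 12916 + 38049 = 120799
T ≈ 29.52 °C, under the boiling point, so the assumption holds.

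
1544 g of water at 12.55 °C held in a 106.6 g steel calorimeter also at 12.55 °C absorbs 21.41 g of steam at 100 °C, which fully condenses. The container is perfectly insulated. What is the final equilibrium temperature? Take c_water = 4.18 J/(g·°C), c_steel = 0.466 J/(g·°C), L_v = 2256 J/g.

Setting the total heat transfer to zero:
condense steam: −21.41·2256 = −48301; condensate cools 100→T: 21.41·4.18·(T − 100) = 89.49(T − 100); water warms: 1544·4.18·(T − 12.55) = 6453.9(T − 12.55); cup: 49.68(T − 12.55)
6593.1 T = 48301 + 8949.4 + 81620 = 138870
T ≈ 21.06 °C — below 100 °C, confirming all the steam condensed.

T_f ≈ 21.1 °C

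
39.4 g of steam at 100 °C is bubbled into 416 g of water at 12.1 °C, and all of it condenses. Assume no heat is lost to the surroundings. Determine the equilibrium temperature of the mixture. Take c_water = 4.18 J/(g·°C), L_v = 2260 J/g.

T_f ≈ 66.5 °C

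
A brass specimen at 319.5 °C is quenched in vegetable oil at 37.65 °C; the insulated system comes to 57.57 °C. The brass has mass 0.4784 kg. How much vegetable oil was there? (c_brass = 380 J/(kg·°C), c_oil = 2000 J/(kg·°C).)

m ≈ 1.2 kg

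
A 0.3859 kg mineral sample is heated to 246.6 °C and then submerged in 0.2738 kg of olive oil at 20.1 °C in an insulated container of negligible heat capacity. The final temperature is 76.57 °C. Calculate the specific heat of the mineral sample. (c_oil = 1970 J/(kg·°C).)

Taking heat into each body as positive, Σ m c ΔT = 0:
0.3859·c·(76.57 − 246.6) + 0.2738·1970·(76.57 − 20.1) = 0
-65.61 c = -30459
c = -30459/-65.61 ≈ 464.2 J/(kg·°C)

c ≈ 464 J/(kg·°C)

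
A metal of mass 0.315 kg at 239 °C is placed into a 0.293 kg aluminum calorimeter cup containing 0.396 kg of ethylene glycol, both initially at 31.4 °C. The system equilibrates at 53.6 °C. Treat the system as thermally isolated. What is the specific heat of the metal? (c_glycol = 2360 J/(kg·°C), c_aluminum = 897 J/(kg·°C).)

Taking heat into each body as positive, Σ m c ΔT = 0:
0.315·c·(53.6 − 239) + 0.396·2360·(53.6 − 31.4) + 0.293·897·(53.6 − 31.4) = 0
-58.4 c = -26582
c = -26582/-58.4 ≈ 455.2 J/(kg·°C)

c ≈ 455 J/(kg·°C)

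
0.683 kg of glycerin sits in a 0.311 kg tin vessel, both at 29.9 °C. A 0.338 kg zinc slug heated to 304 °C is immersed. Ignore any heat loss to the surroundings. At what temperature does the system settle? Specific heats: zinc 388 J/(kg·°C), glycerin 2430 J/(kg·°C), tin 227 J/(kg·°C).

With ΣQ=0 the equilibrium temperature is the m·c-weighted mean:
T_f = (131.14*304 + 1659.7*29.9 + 70.6*29.9) / (131.14 + 1659.7 + 70.6)
    = 91603 / 1861.4 ≈ 49.21 °C

T_f ≈ 49.2 °C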